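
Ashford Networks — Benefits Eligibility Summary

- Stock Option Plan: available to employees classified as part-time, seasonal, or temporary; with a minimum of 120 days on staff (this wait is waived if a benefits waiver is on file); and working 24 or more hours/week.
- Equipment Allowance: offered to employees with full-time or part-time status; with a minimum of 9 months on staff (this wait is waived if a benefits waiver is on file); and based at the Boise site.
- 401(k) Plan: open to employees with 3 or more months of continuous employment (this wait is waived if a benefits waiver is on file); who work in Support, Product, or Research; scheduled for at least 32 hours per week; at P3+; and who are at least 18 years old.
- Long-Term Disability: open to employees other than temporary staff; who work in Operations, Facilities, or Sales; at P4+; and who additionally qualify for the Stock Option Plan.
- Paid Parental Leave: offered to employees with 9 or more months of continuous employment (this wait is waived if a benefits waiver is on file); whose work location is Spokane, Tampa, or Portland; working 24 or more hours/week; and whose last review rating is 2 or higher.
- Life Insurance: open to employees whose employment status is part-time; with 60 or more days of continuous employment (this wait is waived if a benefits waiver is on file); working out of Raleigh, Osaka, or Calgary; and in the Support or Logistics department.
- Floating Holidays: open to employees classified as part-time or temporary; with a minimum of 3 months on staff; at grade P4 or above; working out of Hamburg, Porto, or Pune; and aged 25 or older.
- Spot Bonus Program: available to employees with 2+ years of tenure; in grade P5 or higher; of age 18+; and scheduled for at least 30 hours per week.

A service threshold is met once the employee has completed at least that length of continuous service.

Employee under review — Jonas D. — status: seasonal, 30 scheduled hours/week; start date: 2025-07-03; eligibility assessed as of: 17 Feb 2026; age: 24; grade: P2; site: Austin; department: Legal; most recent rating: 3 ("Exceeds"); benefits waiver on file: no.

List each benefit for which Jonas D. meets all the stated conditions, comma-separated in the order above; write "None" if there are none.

Service from 2025-07-03 to 17 Feb 2026: 229 days.
Stock Option Plan — status seasonal ✓; no waiver, service 229 days ≥ 120 days ✓; 30 hrs/wk ≥ 24 ✓ → eligible.
Equipment Allowance — status seasonal ✗ (requires full-time or part-time) → not eligible.
401(k) Plan — no waiver, service 229 days ≥ 3 months (≈90 days) ✓; dept Legal ✗ → not eligible.
Long-Term Disability — status seasonal ✓ (not excluded); dept Legal ✗ → not eligible.
Paid Parental Leave — no waiver, service 229 days < 9 months (≈270 days) ✗ → not eligible.
Life Insurance — status seasonal ✗ (requires part-time) → not eligible.
Floating Holidays — status seasonal ✗ (requires part-time or temporary) → not eligible.
Spot Bonus Program — service 229 days < 2 years (≈730 days) ✗ → not eligible.

Stock Option Plan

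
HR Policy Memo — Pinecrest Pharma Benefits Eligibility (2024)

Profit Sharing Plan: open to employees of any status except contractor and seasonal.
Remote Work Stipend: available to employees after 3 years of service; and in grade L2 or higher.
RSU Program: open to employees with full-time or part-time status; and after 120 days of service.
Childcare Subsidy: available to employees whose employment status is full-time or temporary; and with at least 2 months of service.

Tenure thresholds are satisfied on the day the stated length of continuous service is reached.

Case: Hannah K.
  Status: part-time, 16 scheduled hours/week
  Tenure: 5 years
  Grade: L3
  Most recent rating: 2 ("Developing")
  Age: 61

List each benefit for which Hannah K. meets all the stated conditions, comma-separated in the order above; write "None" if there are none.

Profit Sharing Plan, Remote Work Stipend, RSU Program

Profit Sharing Plan — status part-time ✓ (not excluded) → eligible.
Remote Work Stipend — service 5 years ≥ 3 years ✓; grade L3 ≥ L2 ✓ → eligible.
RSU Program — status part-time ✓; service 5 years ≥ 120 days ✓ → eligible.
Childcare Subsidy — status part-time ✗ (requires full-time or temporary) → not eligible.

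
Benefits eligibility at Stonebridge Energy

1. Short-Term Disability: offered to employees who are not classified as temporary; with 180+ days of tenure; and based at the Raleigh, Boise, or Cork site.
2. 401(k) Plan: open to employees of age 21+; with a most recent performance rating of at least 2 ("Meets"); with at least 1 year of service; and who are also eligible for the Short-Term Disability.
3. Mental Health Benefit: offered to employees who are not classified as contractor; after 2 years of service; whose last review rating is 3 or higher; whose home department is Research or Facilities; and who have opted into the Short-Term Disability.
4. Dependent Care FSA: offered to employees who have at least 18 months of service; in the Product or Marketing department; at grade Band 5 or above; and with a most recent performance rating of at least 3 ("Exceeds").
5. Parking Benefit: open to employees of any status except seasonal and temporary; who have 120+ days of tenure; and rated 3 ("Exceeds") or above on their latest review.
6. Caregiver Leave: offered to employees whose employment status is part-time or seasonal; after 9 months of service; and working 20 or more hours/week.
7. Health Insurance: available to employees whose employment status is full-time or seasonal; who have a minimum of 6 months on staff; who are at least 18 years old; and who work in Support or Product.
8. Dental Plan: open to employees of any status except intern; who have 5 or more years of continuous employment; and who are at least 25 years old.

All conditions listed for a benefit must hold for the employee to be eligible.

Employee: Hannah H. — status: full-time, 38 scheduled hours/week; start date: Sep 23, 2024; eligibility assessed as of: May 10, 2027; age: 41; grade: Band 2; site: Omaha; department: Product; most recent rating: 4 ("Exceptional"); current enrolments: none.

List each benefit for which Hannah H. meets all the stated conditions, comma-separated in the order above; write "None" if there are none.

Service from Sep 23, 2024 to May 10, 2027: 959 days.
Short-Term Disability — status full-time ✓ (not excluded); service 959 days ≥ 180 days ✓; site Omaha ✗ (not Raleigh, Boise, or Cork) → not eligible.
401(k) Plan — age 41 ≥ 21 ✓; rating 4 ≥ 2 ✓; service 959 days ≥ 1 year (≈365 days) ✓; not eligible for Short-Term Disability ✗ → not eligible.
Mental Health Benefit — status full-time ✓ (not excluded); service 959 days ≥ 2 years (≈730 days) ✓; rating 4 ≥ 3 ✓; dept Product ✗ → not eligible.
Dependent Care FSA — service 959 days ≥ 18 months (≈540 days) ✓; dept Product ✓; grade Band 2 < Band 5 ✗ → not eligible.
Parking Benefit — status full-time ✓ (not excluded); service 959 days ≥ 120 days ✓; rating 4 ≥ 3 ✓ → eligible.
Caregiver Leave — status full-time ✗ (requires part-time or seasonal) → not eligible.
Health Insurance — status full-time ✓; service 959 days ≥ 6 months (≈180 days) ✓; age 41 ≥ 18 ✓; dept Product ✓ → eligible.
Dental Plan — status full-time ✓ (not excluded); service 959 days < 5 years (≈1825 days) ✗ → not eligible.

Parking Benefit, Health Insurance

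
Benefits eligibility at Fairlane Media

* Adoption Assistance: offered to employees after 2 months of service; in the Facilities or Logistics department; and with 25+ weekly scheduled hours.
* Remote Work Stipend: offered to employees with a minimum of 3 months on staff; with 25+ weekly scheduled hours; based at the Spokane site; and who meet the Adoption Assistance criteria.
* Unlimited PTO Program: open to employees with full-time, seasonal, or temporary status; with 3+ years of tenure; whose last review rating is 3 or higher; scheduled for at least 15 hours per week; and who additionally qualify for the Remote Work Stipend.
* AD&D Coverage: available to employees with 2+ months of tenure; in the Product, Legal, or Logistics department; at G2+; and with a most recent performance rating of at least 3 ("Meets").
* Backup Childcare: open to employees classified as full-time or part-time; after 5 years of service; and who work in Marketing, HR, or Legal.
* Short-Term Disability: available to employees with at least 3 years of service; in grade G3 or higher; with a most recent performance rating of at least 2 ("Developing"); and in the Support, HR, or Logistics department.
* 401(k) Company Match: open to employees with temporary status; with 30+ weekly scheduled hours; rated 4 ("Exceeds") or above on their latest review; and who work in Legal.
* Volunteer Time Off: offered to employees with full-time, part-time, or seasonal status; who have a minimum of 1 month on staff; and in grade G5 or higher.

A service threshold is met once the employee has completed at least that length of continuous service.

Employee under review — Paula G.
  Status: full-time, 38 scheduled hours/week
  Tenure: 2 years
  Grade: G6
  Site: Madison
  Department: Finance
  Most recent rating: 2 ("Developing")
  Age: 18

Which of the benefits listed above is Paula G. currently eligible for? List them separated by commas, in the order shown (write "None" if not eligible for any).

Adoption Assistance — service 2 years ≥ 2 months (≈60 days) ✓; dept Finance ✗ → not eligible.
Remote Work Stipend — service 2 years ≥ 3 months (≈90 days) ✓; 38 hrs/wk ≥ 25 ✓; site Madison ✗ (not Spokane) → not eligible.
Unlimited PTO Program — status full-time ✓; service 2 years < 3 years ✗ → not eligible.
AD&D Coverage — service 2 years ≥ 2 months (≈60 days) ✓; dept Finance ✗ → not eligible.
Backup Childcare — status full-time ✓; service 2 years < 5 years ✗ → not eligible.
Short-Term Disability — service 2 years < 3 years ✗ → not eligible.
401(k) Company Match — status full-time ✗ (requires temporary) → not eligible.
Volunteer Time Off — status full-time ✓; service 2 years ≥ 1 month (≈30 days) ✓; grade G6 ≥ G5 ✓ → eligible.

Volunteer Time Off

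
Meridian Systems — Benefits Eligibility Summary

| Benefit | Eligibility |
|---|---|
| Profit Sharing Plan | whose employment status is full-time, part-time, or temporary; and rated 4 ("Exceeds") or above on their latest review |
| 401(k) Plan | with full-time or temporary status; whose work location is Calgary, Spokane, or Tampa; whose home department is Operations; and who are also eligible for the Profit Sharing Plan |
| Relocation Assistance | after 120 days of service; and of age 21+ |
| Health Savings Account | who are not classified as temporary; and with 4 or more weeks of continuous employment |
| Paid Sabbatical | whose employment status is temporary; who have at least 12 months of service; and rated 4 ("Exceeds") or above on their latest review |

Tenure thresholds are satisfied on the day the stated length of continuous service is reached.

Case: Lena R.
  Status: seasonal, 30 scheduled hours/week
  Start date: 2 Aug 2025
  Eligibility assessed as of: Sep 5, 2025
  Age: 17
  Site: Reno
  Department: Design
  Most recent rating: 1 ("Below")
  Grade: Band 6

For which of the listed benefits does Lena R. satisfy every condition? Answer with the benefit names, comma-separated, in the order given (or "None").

Health Savings Account

Service from 2 Aug 2025 to Sep 5, 2025: 34 days.
Profit Sharing Plan — status seasonal ✗ (requires full-time, part-time, or temporary) → not eligible.
401(k) Plan — status seasonal ✗ (requires full-time or temporary) → not eligible.
Relocation Assistance — service 34 days < 120 days ✗ → not eligible.
Health Savings Account — status seasonal ✓ (not excluded); service 34 days ≥ 4 weeks (≈28 days) ✓ → eligible.
Paid Sabbatical — status seasonal ✗ (requires temporary) → not eligible.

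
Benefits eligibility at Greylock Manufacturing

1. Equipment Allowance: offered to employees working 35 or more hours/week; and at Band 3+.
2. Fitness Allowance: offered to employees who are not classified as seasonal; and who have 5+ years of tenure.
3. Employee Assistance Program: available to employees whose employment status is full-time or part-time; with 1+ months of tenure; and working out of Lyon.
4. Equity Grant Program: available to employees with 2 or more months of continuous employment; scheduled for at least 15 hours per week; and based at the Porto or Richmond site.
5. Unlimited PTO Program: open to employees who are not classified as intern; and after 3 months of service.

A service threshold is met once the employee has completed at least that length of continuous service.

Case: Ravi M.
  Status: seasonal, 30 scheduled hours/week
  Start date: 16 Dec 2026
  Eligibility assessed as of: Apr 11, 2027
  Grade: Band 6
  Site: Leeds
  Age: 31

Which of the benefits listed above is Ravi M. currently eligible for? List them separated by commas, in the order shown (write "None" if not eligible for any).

Service from 16 Dec 2026 to Apr 11, 2027: 116 days.
Equipment Allowance — 30 hrs/wk < 35 ✗ → not eligible.
Fitness Allowance — status seasonal ✗ (excluded) → not eligible.
Employee Assistance Program — status seasonal ✗ (requires full-time or part-time) → not eligible.
Equity Grant Program — service 116 days ≥ 2 months (≈60 days) ✓; 30 hrs/wk ≥ 15 ✓; site Leeds ✗ (not Porto or Richmond) → not eligible.
Unlimited PTO Program — status seasonal ✓ (not excluded); service 116 days ≥ 3 months (≈90 days) ✓ → eligible.

Unlimited PTO Program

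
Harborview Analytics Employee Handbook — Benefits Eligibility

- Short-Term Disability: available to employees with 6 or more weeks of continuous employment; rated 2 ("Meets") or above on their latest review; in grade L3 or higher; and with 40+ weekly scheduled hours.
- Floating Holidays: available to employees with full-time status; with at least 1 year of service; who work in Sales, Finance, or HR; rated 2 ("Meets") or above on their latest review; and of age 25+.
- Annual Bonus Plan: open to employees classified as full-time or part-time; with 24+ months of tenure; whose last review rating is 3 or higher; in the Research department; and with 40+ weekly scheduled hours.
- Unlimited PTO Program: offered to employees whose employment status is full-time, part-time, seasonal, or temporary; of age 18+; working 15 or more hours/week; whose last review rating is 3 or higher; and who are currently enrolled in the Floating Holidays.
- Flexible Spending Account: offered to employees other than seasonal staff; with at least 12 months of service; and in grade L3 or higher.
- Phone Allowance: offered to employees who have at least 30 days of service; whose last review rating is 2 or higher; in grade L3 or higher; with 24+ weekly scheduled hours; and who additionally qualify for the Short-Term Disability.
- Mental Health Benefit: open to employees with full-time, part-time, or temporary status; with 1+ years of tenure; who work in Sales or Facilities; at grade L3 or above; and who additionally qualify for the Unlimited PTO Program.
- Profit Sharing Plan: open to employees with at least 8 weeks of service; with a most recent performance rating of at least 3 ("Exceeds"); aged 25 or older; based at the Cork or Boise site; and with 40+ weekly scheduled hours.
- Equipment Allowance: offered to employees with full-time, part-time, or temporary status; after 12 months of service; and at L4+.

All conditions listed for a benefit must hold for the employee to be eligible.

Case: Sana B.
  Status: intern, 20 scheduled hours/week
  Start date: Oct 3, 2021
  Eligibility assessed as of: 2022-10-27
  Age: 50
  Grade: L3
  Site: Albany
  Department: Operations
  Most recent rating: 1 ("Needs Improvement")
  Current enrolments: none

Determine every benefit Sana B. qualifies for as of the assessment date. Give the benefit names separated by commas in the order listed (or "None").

Flexible Spending Account

Service from Oct 3, 2021 to 2022-10-27: 389 days.
Short-Term Disability — service 389 days ≥ 6 weeks (≈42 days) ✓; rating 1 < 2 ✗ → not eligible.
Floating Holidays — status intern ✗ (requires full-time) → not eligible.
Annual Bonus Plan — status intern ✗ (requires full-time or part-time) → not eligible.
Unlimited PTO Program — status intern ✗ (requires full-time, part-time, seasonal, or temporary) → not eligible.
Flexible Spending Account — status intern ✓ (not excluded); service 389 days ≥ 12 months (≈360 days) ✓; grade L3 ≥ L3 ✓ → eligible.
Phone Allowance — service 389 days ≥ 30 days ✓; rating 1 < 2 ✗ → not eligible.
Mental Health Benefit — status intern ✗ (requires full-time, part-time, or temporary) → not eligible.
Profit Sharing Plan — service 389 days ≥ 8 weeks (≈56 days) ✓; rating 1 < 3 ✗ → not eligible.
Equipment Allowance — status intern ✗ (requires full-time, part-time, or temporary) → not eligible.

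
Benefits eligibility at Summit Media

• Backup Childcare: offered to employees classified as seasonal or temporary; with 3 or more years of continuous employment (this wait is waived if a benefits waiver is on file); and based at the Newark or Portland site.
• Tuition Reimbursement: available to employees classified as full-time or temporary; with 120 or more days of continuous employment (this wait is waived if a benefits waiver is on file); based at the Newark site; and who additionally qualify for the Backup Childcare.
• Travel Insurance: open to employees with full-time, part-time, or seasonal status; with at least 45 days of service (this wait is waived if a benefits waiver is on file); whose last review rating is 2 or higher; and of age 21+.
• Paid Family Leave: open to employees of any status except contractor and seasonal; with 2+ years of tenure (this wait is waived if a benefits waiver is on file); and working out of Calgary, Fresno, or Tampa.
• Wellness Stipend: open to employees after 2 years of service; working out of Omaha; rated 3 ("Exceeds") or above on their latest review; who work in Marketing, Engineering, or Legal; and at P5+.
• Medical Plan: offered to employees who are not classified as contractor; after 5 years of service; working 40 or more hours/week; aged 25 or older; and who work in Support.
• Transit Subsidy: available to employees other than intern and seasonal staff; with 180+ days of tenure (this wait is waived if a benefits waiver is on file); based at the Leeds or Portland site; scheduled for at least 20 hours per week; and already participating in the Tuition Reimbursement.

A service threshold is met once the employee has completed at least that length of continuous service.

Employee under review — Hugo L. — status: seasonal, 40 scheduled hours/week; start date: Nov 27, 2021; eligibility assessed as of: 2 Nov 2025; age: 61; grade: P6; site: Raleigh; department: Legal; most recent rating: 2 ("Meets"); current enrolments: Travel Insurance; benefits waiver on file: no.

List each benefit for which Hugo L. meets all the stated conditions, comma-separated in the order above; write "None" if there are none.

Service from Nov 27, 2021 to 2 Nov 2025: 1436 days.
Backup Childcare — status seasonal ✓; no waiver, service 1436 days ≥ 3 years (≈1095 days) ✓; site Raleigh ✗ (not Newark or Portland) → not eligible.
Tuition Reimbursement — status seasonal ✗ (requires full-time or temporary) → not eligible.
Travel Insurance — status seasonal ✓; no waiver, service 1436 days ≥ 45 days ✓; rating 2 ≥ 2 ✓; age 61 ≥ 21 ✓ → eligible.
Paid Family Leave — status seasonal ✗ (excluded) → not eligible.
Wellness Stipend — service 1436 days ≥ 2 years (≈730 days) ✓; site Raleigh ✗ (not Omaha) → not eligible.
Medical Plan — status seasonal ✓ (not excluded); service 1436 days < 5 years (≈1825 days) ✗ → not eligible.
Transit Subsidy — status seasonal ✗ (excluded) → not eligible.

Travel Insurance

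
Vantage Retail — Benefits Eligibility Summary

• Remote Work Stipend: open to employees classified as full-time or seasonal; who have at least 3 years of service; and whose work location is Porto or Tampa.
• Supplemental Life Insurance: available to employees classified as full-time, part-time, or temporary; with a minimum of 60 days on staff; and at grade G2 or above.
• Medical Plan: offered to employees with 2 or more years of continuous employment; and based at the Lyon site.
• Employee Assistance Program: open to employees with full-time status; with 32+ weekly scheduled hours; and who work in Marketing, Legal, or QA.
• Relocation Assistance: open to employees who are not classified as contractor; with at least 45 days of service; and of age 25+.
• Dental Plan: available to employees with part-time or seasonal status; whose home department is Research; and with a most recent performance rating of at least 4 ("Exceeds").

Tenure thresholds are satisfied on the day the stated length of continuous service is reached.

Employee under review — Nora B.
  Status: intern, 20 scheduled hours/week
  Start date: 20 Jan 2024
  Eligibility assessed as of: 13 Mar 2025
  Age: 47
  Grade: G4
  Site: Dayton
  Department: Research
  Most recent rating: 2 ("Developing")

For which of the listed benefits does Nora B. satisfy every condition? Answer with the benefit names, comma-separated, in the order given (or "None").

Relocation Assistance

Service from 20 Jan 2024 to 13 Mar 2025: 418 days.
Remote Work Stipend — status intern ✗ (requires full-time or seasonal) → not eligible.
Supplemental Life Insurance — status intern ✗ (requires full-time, part-time, or temporary) → not eligible.
Medical Plan — service 418 days < 2 years (≈730 days) ✗ → not eligible.
Employee Assistance Program — status intern ✗ (requires full-time) → not eligible.
Relocation Assistance — status intern ✓ (not excluded); service 418 days ≥ 45 days ✓; age 47 ≥ 25 ✓ → eligible.
Dental Plan — status intern ✗ (requires part-time or seasonal) → not eligible.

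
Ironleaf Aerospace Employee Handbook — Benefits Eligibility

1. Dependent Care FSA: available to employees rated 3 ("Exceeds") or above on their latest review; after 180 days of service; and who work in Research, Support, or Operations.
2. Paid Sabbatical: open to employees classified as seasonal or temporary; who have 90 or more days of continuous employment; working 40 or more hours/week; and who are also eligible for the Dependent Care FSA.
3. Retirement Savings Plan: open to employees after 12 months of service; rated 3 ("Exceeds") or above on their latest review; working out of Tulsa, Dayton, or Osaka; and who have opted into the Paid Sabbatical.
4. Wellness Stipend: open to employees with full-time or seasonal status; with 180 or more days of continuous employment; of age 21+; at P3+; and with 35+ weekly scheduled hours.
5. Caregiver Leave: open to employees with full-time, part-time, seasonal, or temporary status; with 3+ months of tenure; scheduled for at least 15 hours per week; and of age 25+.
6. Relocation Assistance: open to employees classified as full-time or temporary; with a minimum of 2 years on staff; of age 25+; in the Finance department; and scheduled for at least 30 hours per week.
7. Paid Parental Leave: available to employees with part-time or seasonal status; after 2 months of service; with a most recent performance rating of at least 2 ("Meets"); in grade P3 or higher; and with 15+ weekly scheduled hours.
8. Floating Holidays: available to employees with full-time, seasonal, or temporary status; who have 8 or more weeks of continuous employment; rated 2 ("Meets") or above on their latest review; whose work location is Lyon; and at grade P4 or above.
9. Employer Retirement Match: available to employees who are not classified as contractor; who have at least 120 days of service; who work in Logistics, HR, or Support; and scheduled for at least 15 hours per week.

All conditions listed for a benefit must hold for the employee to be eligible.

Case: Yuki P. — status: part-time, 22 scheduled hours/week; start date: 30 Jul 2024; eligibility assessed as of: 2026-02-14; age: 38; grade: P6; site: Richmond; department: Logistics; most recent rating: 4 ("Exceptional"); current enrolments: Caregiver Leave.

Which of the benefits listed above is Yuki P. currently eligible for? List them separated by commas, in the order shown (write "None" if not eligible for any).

Caregiver Leave, Paid Parental Leave, Employer Retirement Match

Service from 30 Jul 2024 to 2026-02-14: 564 days.
Dependent Care FSA — rating 4 ≥ 3 ✓; service 564 days ≥ 180 days ✓; dept Logistics ✗ → not eligible.
Paid Sabbatical — status part-time ✗ (requires seasonal or temporary) → not eligible.
Retirement Savings Plan — service 564 days ≥ 12 months (≈360 days) ✓; rating 4 ≥ 3 ✓; site Richmond ✗ (not Tulsa, Dayton, or Osaka) → not eligible.
Wellness Stipend — status part-time ✗ (requires full-time or seasonal) → not eligible.
Caregiver Leave — status part-time ✓; service 564 days ≥ 3 months (≈90 days) ✓; 22 hrs/wk ≥ 15 ✓; age 38 ≥ 25 ✓ → eligible.
Relocation Assistance — status part-time ✗ (requires full-time or temporary) → not eligible.
Paid Parental Leave — status part-time ✓; service 564 days ≥ 2 months (≈60 days) ✓; rating 4 ≥ 2 ✓; grade P6 ≥ P3 ✓; 22 hrs/wk ≥ 15 ✓ → eligible.
Floating Holidays — status part-time ✗ (requires full-time, seasonal, or temporary) → not eligible.
Employer Retirement Match — status part-time ✓ (not excluded); service 564 days ≥ 120 days ✓; dept Logistics ✓; 22 hrs/wk ≥ 15 ✓ → eligible.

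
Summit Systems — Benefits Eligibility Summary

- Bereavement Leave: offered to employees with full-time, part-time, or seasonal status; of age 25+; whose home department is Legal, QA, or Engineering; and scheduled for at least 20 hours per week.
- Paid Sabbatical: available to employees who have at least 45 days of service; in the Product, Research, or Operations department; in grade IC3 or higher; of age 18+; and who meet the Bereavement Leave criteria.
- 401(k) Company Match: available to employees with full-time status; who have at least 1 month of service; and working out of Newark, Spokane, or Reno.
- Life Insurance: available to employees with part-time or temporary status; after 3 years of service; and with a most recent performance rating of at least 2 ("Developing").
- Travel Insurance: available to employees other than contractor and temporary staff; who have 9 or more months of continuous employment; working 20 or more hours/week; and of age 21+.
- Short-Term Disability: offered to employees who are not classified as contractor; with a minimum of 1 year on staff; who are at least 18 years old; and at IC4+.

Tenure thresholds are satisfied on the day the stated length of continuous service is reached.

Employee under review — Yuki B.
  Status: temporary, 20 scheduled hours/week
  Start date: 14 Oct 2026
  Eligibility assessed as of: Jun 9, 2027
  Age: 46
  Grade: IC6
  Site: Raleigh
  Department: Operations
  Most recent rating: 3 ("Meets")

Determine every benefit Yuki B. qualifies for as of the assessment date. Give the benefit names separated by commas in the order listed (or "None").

None

Service from 14 Oct 2026 to Jun 9, 2027: 238 days.
Bereavement Leave — status temporary ✗ (requires full-time, part-time, or seasonal) → not eligible.
Paid Sabbatical — service 238 days ≥ 45 days ✓; dept Operations ✓; grade IC6 ≥ IC3 ✓; age 46 ≥ 18 ✓; not eligible for Bereavement Leave ✗ → not eligible.
401(k) Company Match — status temporary ✗ (requires full-time) → not eligible.
Life Insurance — status temporary ✓; service 238 days < 3 years (≈1095 days) ✗ → not eligible.
Travel Insurance — status temporary ✗ (excluded) → not eligible.
Short-Term Disability — status temporary ✓ (not excluded); service 238 days < 1 year (≈365 days) ✗ → not eligible.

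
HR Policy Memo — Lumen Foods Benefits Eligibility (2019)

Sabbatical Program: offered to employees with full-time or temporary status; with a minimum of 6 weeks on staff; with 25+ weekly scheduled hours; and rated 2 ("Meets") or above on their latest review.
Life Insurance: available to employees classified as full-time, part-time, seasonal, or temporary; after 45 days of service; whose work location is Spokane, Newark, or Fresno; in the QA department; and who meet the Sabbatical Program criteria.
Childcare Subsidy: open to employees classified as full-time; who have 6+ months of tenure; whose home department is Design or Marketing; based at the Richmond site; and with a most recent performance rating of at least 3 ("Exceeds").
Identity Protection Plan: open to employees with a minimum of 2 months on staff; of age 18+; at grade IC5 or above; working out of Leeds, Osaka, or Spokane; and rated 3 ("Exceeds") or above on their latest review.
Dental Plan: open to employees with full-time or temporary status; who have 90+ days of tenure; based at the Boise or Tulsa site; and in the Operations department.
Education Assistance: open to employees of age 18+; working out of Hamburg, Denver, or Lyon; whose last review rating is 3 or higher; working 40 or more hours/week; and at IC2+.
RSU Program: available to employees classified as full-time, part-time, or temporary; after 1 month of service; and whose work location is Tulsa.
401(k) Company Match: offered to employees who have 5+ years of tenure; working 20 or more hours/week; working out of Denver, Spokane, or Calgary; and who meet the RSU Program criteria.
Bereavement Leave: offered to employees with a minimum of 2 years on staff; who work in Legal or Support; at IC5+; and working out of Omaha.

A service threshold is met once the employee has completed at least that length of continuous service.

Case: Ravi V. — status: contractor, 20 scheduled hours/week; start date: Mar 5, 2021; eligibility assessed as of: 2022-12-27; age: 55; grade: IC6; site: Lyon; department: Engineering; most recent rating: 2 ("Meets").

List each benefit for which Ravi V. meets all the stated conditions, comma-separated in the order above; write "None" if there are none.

Service from Mar 5, 2021 to 2022-12-27: 662 days.
Sabbatical Program — status contractor ✗ (requires full-time or temporary) → not eligible.
Life Insurance — status contractor ✗ (requires full-time, part-time, seasonal, or temporary) → not eligible.
Childcare Subsidy — status contractor ✗ (requires full-time) → not eligible.
Identity Protection Plan — service 662 days ≥ 2 months (≈60 days) ✓; age 55 ≥ 18 ✓; grade IC6 ≥ IC5 ✓; site Lyon ✗ (not Leeds, Osaka, or Spokane) → not eligible.
Dental Plan — status contractor ✗ (requires full-time or temporary) → not eligible.
Education Assistance — age 55 ≥ 18 ✓; site Lyon ✓; rating 2 < 3 ✗ → not eligible.
RSU Program — status contractor ✗ (requires full-time, part-time, or temporary) → not eligible.
401(k) Company Match — service 662 days < 5 years (≈1825 days) ✗ → not eligible.
Bereavement Leave — service 662 days < 2 years (≈730 days) ✗ → not eligible.

None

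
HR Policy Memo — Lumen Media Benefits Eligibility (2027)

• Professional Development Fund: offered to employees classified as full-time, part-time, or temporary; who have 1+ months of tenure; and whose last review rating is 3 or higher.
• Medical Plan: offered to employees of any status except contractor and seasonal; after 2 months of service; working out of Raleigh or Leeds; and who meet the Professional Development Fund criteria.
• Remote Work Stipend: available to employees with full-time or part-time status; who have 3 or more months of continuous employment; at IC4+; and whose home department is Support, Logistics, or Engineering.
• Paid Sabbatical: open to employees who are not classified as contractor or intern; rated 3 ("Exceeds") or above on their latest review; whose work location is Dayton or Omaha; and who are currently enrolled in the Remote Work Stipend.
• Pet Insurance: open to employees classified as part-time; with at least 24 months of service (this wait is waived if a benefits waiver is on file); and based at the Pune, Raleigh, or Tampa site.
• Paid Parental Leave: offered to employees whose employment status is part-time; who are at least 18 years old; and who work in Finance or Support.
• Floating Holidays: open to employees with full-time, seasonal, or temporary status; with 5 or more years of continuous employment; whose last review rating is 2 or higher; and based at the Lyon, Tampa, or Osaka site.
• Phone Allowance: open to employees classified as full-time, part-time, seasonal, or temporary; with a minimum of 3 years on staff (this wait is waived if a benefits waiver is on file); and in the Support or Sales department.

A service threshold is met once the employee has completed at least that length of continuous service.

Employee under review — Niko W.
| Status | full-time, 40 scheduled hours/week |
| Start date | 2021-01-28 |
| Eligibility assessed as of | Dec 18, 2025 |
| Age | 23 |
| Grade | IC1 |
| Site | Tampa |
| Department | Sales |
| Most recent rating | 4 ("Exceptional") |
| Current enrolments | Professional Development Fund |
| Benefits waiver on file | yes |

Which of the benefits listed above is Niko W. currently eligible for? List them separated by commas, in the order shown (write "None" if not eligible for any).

Professional Development Fund, Phone Allowance

Service from 2021-01-28 to Dec 18, 2025: 1785 days.
Professional Development Fund — status full-time ✓; service 1785 days ≥ 1 month (≈30 days) ✓; rating 4 ≥ 3 ✓ → eligible.
Medical Plan — status full-time ✓ (not excluded); service 1785 days ≥ 2 months (≈60 days) ✓; site Tampa ✗ (not Raleigh or Leeds) → not eligible.
Remote Work Stipend — status full-time ✓; service 1785 days ≥ 3 months (≈90 days) ✓; grade IC1 < IC4 ✗ → not eligible.
Paid Sabbatical — status full-time ✓ (not excluded); rating 4 ≥ 3 ✓; site Tampa ✗ (not Dayton or Omaha) → not eligible.
Pet Insurance — status full-time ✗ (requires part-time) → not eligible.
Paid Parental Leave — status full-time ✗ (requires part-time) → not eligible.
Floating Holidays — status full-time ✓; service 1785 days < 5 years (≈1825 days) ✗ → not eligible.
Phone Allowance — status full-time ✓; benefits waiver on file ✓; dept Sales ✓ → eligible.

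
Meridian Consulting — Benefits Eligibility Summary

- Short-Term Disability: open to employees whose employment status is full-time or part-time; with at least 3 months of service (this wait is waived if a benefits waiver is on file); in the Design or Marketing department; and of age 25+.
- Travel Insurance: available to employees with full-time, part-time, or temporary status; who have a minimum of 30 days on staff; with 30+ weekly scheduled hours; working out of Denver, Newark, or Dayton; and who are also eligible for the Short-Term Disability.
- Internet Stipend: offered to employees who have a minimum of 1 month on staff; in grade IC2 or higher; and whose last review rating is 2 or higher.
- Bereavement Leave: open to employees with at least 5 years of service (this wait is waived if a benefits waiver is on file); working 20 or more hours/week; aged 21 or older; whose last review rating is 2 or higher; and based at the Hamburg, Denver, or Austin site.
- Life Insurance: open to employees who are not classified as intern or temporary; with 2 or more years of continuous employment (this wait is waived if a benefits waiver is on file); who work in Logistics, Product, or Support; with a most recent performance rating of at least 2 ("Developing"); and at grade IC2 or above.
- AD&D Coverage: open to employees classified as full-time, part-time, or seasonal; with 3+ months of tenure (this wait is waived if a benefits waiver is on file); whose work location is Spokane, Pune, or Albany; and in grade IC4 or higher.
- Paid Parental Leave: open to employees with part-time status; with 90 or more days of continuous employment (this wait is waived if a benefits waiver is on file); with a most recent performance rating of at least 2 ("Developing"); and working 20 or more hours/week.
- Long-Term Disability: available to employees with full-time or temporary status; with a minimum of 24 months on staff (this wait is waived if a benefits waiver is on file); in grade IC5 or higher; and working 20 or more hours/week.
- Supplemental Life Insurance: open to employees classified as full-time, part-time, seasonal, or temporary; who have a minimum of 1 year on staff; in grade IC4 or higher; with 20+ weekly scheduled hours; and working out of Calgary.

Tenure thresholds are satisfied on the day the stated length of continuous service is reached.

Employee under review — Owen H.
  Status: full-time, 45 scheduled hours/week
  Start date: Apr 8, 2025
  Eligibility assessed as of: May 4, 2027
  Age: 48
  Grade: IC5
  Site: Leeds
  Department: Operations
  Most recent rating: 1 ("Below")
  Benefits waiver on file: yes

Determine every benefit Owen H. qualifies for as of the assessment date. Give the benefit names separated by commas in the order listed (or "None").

Long-Term Disability

Service from Apr 8, 2025 to May 4, 2027: 756 days.
Short-Term Disability — status full-time ✓; benefits waiver on file ✓; dept Operations ✗ → not eligible.
Travel Insurance — status full-time ✓; service 756 days ≥ 30 days ✓; 45 hrs/wk ≥ 30 ✓; site Leeds ✗ (not Denver, Newark, or Dayton) → not eligible.
Internet Stipend — service 756 days ≥ 1 month (≈30 days) ✓; grade IC5 ≥ IC2 ✓; rating 1 < 2 ✗ → not eligible.
Bereavement Leave — benefits waiver on file ✓; 45 hrs/wk ≥ 20 ✓; age 48 ≥ 21 ✓; rating 1 < 2 ✗ → not eligible.
Life Insurance — status full-time ✓ (not excluded); benefits waiver on file ✓; dept Operations ✗ → not eligible.
AD&D Coverage — status full-time ✓; benefits waiver on file ✓; site Leeds ✗ (not Spokane, Pune, or Albany) → not eligible.
Paid Parental Leave — status full-time ✗ (requires part-time) → not eligible.
Long-Term Disability — status full-time ✓; benefits waiver on file ✓; grade IC5 ≥ IC5 ✓; 45 hrs/wk ≥ 20 ✓ → eligible.
Supplemental Life Insurance — status full-time ✓; service 756 days ≥ 1 year (≈365 days) ✓; grade IC5 ≥ IC4 ✓; 45 hrs/wk ≥ 20 ✓; site Leeds ✗ (not Calgary) → not eligible.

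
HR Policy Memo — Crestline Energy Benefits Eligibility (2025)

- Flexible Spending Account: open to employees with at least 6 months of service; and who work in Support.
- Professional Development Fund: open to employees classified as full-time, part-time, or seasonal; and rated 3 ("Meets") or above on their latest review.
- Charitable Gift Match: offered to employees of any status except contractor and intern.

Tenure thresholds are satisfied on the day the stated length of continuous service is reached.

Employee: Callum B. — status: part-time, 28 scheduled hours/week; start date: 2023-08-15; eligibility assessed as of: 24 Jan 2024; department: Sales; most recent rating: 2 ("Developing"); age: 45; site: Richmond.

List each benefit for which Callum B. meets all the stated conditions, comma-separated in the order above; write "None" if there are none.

Service from 2023-08-15 to 24 Jan 2024: 162 days.
Flexible Spending Account — service 162 days < 6 months (≈180 days) ✗ → not eligible.
Professional Development Fund — status part-time ✓; rating 2 < 3 ✗ → not eligible.
Charitable Gift Match — status part-time ✓ (not excluded) → eligible.

Charitable Gift Match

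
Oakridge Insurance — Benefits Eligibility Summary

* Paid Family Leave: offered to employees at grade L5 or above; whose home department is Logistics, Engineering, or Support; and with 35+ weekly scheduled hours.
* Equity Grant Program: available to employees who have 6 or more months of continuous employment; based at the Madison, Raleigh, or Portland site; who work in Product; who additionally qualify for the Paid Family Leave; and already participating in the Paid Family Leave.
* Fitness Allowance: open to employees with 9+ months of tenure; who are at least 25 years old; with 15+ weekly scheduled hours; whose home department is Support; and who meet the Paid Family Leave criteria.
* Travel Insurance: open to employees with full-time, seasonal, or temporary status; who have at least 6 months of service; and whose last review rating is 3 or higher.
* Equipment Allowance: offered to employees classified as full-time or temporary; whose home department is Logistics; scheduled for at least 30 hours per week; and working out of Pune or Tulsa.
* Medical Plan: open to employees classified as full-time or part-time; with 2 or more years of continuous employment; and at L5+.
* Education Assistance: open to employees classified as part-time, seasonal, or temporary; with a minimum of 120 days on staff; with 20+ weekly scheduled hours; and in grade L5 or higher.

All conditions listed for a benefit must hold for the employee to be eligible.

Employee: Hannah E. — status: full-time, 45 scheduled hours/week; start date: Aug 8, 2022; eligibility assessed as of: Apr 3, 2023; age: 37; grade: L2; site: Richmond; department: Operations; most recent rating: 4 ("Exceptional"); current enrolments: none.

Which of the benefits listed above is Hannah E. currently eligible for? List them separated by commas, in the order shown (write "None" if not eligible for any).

Travel Insurance

Service from Aug 8, 2022 to Apr 3, 2023: 238 days.
Paid Family Leave — grade L2 < L5 ✗ → not eligible.
Equity Grant Program — service 238 days ≥ 6 months (≈180 days) ✓; site Richmond ✗ (not Madison, Raleigh, or Portland) → not eligible.
Fitness Allowance — service 238 days < 9 months (≈270 days) ✗ → not eligible.
Travel Insurance — status full-time ✓; service 238 days ≥ 6 months (≈180 days) ✓; rating 4 ≥ 3 ✓ → eligible.
Equipment Allowance — status full-time ✓; dept Operations ✗ → not eligible.
Medical Plan — status full-time ✓; service 238 days < 2 years (≈730 days) ✗ → not eligible.
Education Assistance — status full-time ✗ (requires part-time, seasonal, or temporary) → not eligible.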